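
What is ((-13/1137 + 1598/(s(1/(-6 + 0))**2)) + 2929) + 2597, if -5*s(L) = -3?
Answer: 33990197/3411 ≈ 9964.9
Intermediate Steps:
s(L) = 3/5 (s(L) = -1/5*(-3) = 3/5)
((-13/1137 + 1598/(s(1/(-6 + 0))**2)) + 2929) + 2597 = ((-13/1137 + 1598/((3/5)**2)) + 2929) + 2597 = ((-13*1/1137 + 1598/(9/25)) + 2929) + 2597 = ((-13/1137 + 1598*(25/9)) + 2929) + 2597 = ((-13/1137 + 39950/9) + 2929) + 2597 = (15141011/3411 + 2929) + 2597 = 25131830/3411 + 2597 = 33990197/3411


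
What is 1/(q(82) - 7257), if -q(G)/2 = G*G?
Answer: -1/20705 ≈ -4.8298e-5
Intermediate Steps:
q(G) = -2*G**2 (q(G) = -2*G*G = -2*G**2)
1/(q(82) - 7257) = 1/(-2*82**2 - 7257) = 1/(-2*6724 - 7257) = 1/(-13448 - 7257) = 1/(-20705) = -1/20705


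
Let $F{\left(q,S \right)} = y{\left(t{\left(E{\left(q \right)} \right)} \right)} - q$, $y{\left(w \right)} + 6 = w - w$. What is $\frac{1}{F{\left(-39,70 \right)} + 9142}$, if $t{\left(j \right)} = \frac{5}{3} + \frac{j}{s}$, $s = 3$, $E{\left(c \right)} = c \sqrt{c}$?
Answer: $\frac{1}{9175} \approx 0.00010899$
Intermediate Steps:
$E{\left(c \right)} = c^{\frac{3}{2}}$
$t{\left(j \right)} = \frac{5}{3} + \frac{j}{3}$
$y{\left(w \right)} = -6$ ($y{\left(w \right)} = -6 + \left(w - w\right) = -6 + 0 = -6$)
$F{\left(q,S \right)} = -6 - q$
$\frac{1}{F{\left(-39,70 \right)} + 9142} = \frac{1}{\left(-6 - -39\right) + 9142} = \frac{1}{\left(-6 + 39\right) + 9142} = \frac{1}{33 + 9142} = \frac{1}{9175}$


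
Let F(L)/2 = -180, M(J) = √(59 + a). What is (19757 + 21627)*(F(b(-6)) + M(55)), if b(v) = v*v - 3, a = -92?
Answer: -14898240 + 41384*I*√33 ≈ -1.4898e+7 + 2.3773e+5*I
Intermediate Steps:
M(J) = I*√33 (M(J) = √(59 - 92) = √(-33) = I*√33)
b(v) = -3 + v² (b(v) = v² - 3 = -3 + v²)
F(L) = -360 (F(L) = 2*(-180) = -360)
(19757 + 21627)*(F(b(-6)) + M(55)) = (19757 + 21627)*(-360 + I*√33) = 41384*(-360 + I*√33) = -14898240 + 41384*I*√33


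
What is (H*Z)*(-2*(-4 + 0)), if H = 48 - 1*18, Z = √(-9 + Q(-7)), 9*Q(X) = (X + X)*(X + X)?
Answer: 80*√115 ≈ 857.90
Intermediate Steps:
Q(X) = 4*X²/9 (Q(X) = ((X + X)*(X + X))/9 = ((2*X)*(2*X))/9 = (4*X²)/9 = 4*X²/9)
Z = √115/3 (Z = √(-9 + (4/9)*(-7)²) = √(-9 + (4/9)*49) = √(-9 + 196/9) = √(115/9) = √115/3 ≈ 3.5746)
H = 30 (H = 48 - 18 = 30)
(H*Z)*(-2*(-4 + 0)) = (30*(√115/3))*(-2*(-4 + 0)) = (10*√115)*(-2*(-4)) = (10*√115)*8 = 80*√115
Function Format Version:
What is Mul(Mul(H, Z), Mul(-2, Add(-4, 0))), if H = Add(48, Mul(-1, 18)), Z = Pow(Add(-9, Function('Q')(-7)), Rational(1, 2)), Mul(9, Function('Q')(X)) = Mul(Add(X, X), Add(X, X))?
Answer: Mul(80, Pow(115, Rational(1, 2))) ≈ 857.90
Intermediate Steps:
Function('Q')(X) = Mul(Rational(4, 9), Pow(X, 2)) (Function('Q')(X) = Mul(Rational(1, 9), Mul(Add(X, X), Add(X, X))) = Mul(Rational(1, 9), Mul(Mul(2, X), Mul(2, X))) = Mul(Rational(1, 9), Mul(4, Pow(X, 2))) = Mul(Rational(4, 9), Pow(X, 2)))
Z = Mul(Rational(1, 3), Pow(115, Rational(1, 2))) (Z = Pow(Add(-9, Mul(Rational(4, 9), Pow(-7, 2))), Rational(1, 2)) = Pow(Add(-9, Mul(Rational(4, 9), 49)), Rational(1, 2)) = Pow(Add(-9, Rational(196, 9)), Rational(1, 2)) = Pow(Rational(115, 9), Rational(1, 2)) = Mul(Rational(1, 3), Pow(115, Rational(1, 2))) ≈ 3.5746)
H = 30 (H = Add(48, -18) = 30)
Mul(Mul(H, Z), Mul(-2, Add(-4, 0))) = Mul(Mul(30, Mul(Rational(1, 3), Pow(115, Rational(1, 2)))), Mul(-2, Add(-4, 0))) = Mul(Mul(10, Pow(115, Rational(1, 2))), Mul(-2, -4)) = Mul(Mul(10, Pow(115, Rational(1, 2))), 8) = Mul(80, Pow(115, Rational(1, 2)))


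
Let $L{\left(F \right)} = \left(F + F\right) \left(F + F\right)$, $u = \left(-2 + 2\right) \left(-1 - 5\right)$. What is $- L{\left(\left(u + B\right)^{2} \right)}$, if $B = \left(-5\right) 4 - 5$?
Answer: $-1562500$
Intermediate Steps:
$u = 0$ ($u = 0 \left(-6\right) = 0$)
$B = -25$ ($B = -20 - 5 = -25$)
$L{\left(F \right)} = 4 F^{2}$ ($L{\left(F \right)} = 2 F 2 F = 4 F^{2}$)
$- L{\left(\left(u + B\right)^{2} \right)} = - 4 \left(\left(0 - 25\right)^{2}\right)^{2} = - 4 \left(\left(-25\right)^{2}\right)^{2} = - 4 \cdot 625^{2} = - 4 \cdot 390625 = \left(-1\right) 1562500 = -1562500$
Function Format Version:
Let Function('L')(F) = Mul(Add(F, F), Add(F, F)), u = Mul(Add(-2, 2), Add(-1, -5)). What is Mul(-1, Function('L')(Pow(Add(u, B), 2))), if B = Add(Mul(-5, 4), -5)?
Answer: -1562500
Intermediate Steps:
u = 0 (u = Mul(0, -6) = 0)
B = -25 (B = Add(-20, -5) = -25)
Function('L')(F) = Mul(4, Pow(F, 2)) (Function('L')(F) = Mul(Mul(2, F), Mul(2, F)) = Mul(4, Pow(F, 2)))
Mul(-1, Function('L')(Pow(Add(u, B), 2))) = Mul(-1, Mul(4, Pow(Pow(Add(0, -25), 2), 2))) = Mul(-1, Mul(4, Pow(Pow(-25, 2), 2))) = Mul(-1, Mul(4, Pow(625, 2))) = Mul(-1, Mul(4, 390625)) = Mul(-1, 1562500) = -1562500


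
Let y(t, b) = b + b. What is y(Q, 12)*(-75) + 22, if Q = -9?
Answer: -1778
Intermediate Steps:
y(t, b) = 2*b
y(Q, 12)*(-75) + 22 = (2*12)*(-75) + 22 = 24*(-75) + 22 = -1800 + 22 = -1778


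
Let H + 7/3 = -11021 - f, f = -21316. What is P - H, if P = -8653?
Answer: -56837/3 ≈ -18946.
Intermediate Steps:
H = 30878/3 (H = -7/3 + (-11021 - 1*(-21316)) = -7/3 + (-11021 + 21316) = -7/3 + 10295 = 30878/3 ≈ 10293.)
P - H = -8653 - 1*30878/3 = -8653 - 30878/3 = -56837/3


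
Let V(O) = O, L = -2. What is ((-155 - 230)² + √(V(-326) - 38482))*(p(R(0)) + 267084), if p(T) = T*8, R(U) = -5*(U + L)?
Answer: 39600383900 + 11220888*I*√22 ≈ 3.96e+10 + 5.2631e+7*I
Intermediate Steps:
R(U) = 10 - 5*U (R(U) = -5*(U - 2) = -5*(-2 + U) = 10 - 5*U)
p(T) = 8*T
((-155 - 230)² + √(V(-326) - 38482))*(p(R(0)) + 267084) = ((-155 - 230)² + √(-326 - 38482))*(8*(10 - 5*0) + 267084) = ((-385)² + √(-38808))*(8*(10 + 0) + 267084) = (148225 + 42*I*√22)*(8*10 + 267084) = (148225 + 42*I*√22)*(80 + 267084) = (148225 + 42*I*√22)*267164 = 39600383900 + 11220888*I*√22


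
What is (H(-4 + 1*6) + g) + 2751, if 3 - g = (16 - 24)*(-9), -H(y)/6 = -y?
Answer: 2694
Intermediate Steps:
H(y) = 6*y (H(y) = -(-6)*y = 6*y)
g = -69 (g = 3 - (16 - 24)*(-9) = 3 - (-8)*(-9) = 3 - 1*72 = 3 - 72 = -69)
(H(-4 + 1*6) + g) + 2751 = (6*(-4 + 1*6) - 69) + 2751 = (6*(-4 + 6) - 69) + 2751 = (6*2 - 69) + 2751 = (12 - 69) + 2751 = -57 + 2751 = 2694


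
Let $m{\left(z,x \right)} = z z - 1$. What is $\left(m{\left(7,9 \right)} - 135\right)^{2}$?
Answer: $7569$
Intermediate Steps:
$m{\left(z,x \right)} = -1 + z^{2}$ ($m{\left(z,x \right)} = z^{2} - 1 = -1 + z^{2}$)
$\left(m{\left(7,9 \right)} - 135\right)^{2} = \left(\left(-1 + 7^{2}\right) - 135\right)^{2} = \left(\left(-1 + 49\right) - 135\right)^{2} = \left(48 - 135\right)^{2} = \left(-87\right)^{2} = 7569$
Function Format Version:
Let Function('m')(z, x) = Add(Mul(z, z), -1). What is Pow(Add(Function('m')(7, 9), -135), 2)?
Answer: 7569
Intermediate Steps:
Function('m')(z, x) = Add(-1, Pow(z, 2)) (Function('m')(z, x) = Add(Pow(z, 2), -1) = Add(-1, Pow(z, 2)))
Pow(Add(Function('m')(7, 9), -135), 2) = Pow(Add(Add(-1, Pow(7, 2)), -135), 2) = Pow(Add(Add(-1, 49), -135), 2) = Pow(Add(48, -135), 2) = Pow(-87, 2) = 7569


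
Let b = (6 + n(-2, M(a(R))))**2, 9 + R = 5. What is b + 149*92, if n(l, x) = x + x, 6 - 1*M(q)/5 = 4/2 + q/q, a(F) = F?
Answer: 15004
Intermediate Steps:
R = -4 (R = -9 + 5 = -4)
M(q) = 15 (M(q) = 30 - 5*(4/2 + q/q) = 30 - 5*(4*(1/2) + 1) = 30 - 5*(2 + 1) = 30 - 5*3 = 30 - 15 = 15)
n(l, x) = 2*x
b = 1296 (b = (6 + 2*15)**2 = (6 + 30)**2 = 36**2 = 1296)
b + 149*92 = 1296 + 149*92 = 1296 + 13708 = 15004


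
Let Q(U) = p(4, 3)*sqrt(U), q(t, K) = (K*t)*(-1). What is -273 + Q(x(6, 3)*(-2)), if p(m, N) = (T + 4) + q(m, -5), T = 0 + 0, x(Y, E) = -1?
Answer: -273 + 24*sqrt(2) ≈ -239.06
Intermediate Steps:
q(t, K) = -K*t
T = 0
p(m, N) = 4 + 5*m (p(m, N) = (0 + 4) - 1*(-5)*m = 4 + 5*m)
Q(U) = 24*sqrt(U) (Q(U) = (4 + 5*4)*sqrt(U) = (4 + 20)*sqrt(U) = 24*sqrt(U))
-273 + Q(x(6, 3)*(-2)) = -273 + 24*sqrt(-1*(-2)) = -273 + 24*sqrt(2)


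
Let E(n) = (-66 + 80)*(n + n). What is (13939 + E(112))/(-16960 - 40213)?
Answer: -17075/57173 ≈ -0.29866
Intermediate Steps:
E(n) = 28*n (E(n) = 14*(2*n) = 28*n)
(13939 + E(112))/(-16960 - 40213) = (13939 + 28*112)/(-16960 - 40213) = (13939 + 3136)/(-57173) = 17075*(-1/57173) = -17075/57173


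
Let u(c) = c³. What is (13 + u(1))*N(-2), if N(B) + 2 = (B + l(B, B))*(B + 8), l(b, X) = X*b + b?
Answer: -28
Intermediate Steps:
l(b, X) = b + X*b
N(B) = -2 + (8 + B)*(B + B*(1 + B)) (N(B) = -2 + (B + B*(1 + B))*(B + 8) = -2 + (B + B*(1 + B))*(8 + B) = -2 + (8 + B)*(B + B*(1 + B)))
(13 + u(1))*N(-2) = (13 + 1³)*(-2 + (-2)³ + 10*(-2)² + 16*(-2)) = (13 + 1)*(-2 - 8 + 10*4 - 32) = 14*(-2 - 8 + 40 - 32) = 14*(-2) = -28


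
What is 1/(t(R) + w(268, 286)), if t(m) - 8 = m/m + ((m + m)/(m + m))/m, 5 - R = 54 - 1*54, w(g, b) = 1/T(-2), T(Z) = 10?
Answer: 10/93 ≈ 0.10753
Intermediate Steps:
w(g, b) = ⅒ (w(g, b) = 1/10 = ⅒)
R = 5 (R = 5 - (54 - 1*54) = 5 - (54 - 54) = 5 - 1*0 = 5 + 0 = 5)
t(m) = 9 + 1/m (t(m) = 8 + (m/m + ((m + m)/(m + m))/m) = 8 + (1 + ((2*m)/((2*m)))/m) = 8 + (1 + ((2*m)*(1/(2*m)))/m) = 8 + (1 + 1/m) = 9 + 1/m)
1/(t(R) + w(268, 286)) = 1/((9 + 1/5) + ⅒) = 1/((9 + ⅕) + ⅒) = 1/(46/5 + ⅒) = 1/(93/10) = 10/93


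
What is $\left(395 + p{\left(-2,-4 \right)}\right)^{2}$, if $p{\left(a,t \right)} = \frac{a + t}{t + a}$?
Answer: $156816$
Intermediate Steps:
$p{\left(a,t \right)} = 1$ ($p{\left(a,t \right)} = \frac{a + t}{a + t} = 1$)
$\left(395 + p{\left(-2,-4 \right)}\right)^{2} = \left(395 + 1\right)^{2} = 396^{2} = 156816$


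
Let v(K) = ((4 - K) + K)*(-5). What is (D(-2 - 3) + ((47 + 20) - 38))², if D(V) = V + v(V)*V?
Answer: 15376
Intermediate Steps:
v(K) = -20 (v(K) = 4*(-5) = -20)
D(V) = -19*V (D(V) = V - 20*V = -19*V)
(D(-2 - 3) + ((47 + 20) - 38))² = (-19*(-2 - 3) + ((47 + 20) - 38))² = (-19*(-5) + (67 - 38))² = (95 + 29)² = 124² = 15376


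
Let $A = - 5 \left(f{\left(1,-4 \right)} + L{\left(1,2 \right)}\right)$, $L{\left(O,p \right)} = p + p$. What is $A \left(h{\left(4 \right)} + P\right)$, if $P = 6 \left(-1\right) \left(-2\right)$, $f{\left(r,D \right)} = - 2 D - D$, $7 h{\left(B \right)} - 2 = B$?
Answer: $- \frac{7200}{7} \approx -1028.6$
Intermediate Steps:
$L{\left(O,p \right)} = 2 p$
$h{\left(B \right)} = \frac{2}{7} + \frac{B}{7}$
$f{\left(r,D \right)} = - 3 D$
$P = 12$ ($P = \left(-6\right) \left(-2\right) = 12$)
$A = -80$ ($A = - 5 \left(\left(-3\right) \left(-4\right) + 2 \cdot 2\right) = - 5 \left(12 + 4\right) = \left(-5\right) 16 = -80$)
$A \left(h{\left(4 \right)} + P\right) = - 80 \left(\left(\frac{2}{7} + \frac{1}{7} \cdot 4\right) + 12\right) = - 80 \left(\left(\frac{2}{7} + \frac{4}{7}\right) + 12\right) = - 80 \left(\frac{6}{7} + 12\right) = \left(-80\right) \frac{90}{7} = - \frac{7200}{7}$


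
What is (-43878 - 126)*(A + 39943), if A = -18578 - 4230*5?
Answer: -9460860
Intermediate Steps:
A = -39728 (A = -18578 - 1*21150 = -18578 - 21150 = -39728)
(-43878 - 126)*(A + 39943) = (-43878 - 126)*(-39728 + 39943) = -44004*215 = -9460860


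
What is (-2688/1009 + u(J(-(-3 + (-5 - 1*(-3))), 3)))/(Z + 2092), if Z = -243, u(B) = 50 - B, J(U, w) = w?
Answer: 44735/1865641 ≈ 0.023978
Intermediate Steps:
(-2688/1009 + u(J(-(-3 + (-5 - 1*(-3))), 3)))/(Z + 2092) = (-2688/1009 + (50 - 1*3))/(-243 + 2092) = (-2688*1/1009 + (50 - 3))/1849 = (-2688/1009 + 47)*(1/1849) = (44735/1009)*(1/1849) = 44735/1865641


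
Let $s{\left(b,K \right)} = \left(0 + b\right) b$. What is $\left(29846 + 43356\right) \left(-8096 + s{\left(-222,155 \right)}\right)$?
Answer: $3015043976$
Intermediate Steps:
$s{\left(b,K \right)} = b^{2}$ ($s{\left(b,K \right)} = b b = b^{2}$)
$\left(29846 + 43356\right) \left(-8096 + s{\left(-222,155 \right)}\right) = \left(29846 + 43356\right) \left(-8096 + \left(-222\right)^{2}\right) = 73202 \left(-8096 + 49284\right) = 73202 \cdot 41188 = 3015043976$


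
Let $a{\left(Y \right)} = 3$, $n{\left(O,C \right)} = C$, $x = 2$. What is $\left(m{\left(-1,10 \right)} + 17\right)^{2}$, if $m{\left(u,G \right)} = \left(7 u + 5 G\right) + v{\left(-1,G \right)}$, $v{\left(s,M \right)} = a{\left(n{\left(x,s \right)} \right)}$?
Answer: $3969$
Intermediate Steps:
$v{\left(s,M \right)} = 3$
$m{\left(u,G \right)} = 3 + 5 G + 7 u$ ($m{\left(u,G \right)} = \left(7 u + 5 G\right) + 3 = \left(5 G + 7 u\right) + 3 = 3 + 5 G + 7 u$)
$\left(m{\left(-1,10 \right)} + 17\right)^{2} = \left(\left(3 + 5 \cdot 10 + 7 \left(-1\right)\right) + 17\right)^{2} = \left(\left(3 + 50 - 7\right) + 17\right)^{2} = \left(46 + 17\right)^{2} = 63^{2} = 3969$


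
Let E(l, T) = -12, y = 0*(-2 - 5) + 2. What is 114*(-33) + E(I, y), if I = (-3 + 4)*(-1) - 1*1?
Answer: -3774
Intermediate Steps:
y = 2 (y = 0*(-7) + 2 = 0 + 2 = 2)
I = -2 (I = 1*(-1) - 1 = -1 - 1 = -2)
114*(-33) + E(I, y) = 114*(-33) - 12 = -3762 - 12 = -3774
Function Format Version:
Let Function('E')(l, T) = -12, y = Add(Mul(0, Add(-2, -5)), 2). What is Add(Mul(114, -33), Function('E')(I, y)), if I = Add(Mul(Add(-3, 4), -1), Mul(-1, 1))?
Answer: -3774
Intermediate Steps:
y = 2 (y = Add(Mul(0, -7), 2) = Add(0, 2) = 2)
I = -2 (I = Add(Mul(1, -1), -1) = Add(-1, -1) = -2)
Add(Mul(114, -33), Function('E')(I, y)) = Add(Mul(114, -33), -12) = Add(-3762, -12) = -3774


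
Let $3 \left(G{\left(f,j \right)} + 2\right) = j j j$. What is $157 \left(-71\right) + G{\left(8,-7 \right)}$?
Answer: $- \frac{33790}{3} \approx -11263.0$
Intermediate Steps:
$G{\left(f,j \right)} = -2 + \frac{j^{3}}{3}$ ($G{\left(f,j \right)} = -2 + \frac{j j j}{3} = -2 + \frac{j^{2} j}{3} = -2 + \frac{j^{3}}{3}$)
$157 \left(-71\right) + G{\left(8,-7 \right)} = 157 \left(-71\right) + \left(-2 + \frac{\left(-7\right)^{3}}{3}\right) = -11147 + \left(-2 + \frac{1}{3} \left(-343\right)\right) = -11147 - \frac{349}{3} = - \frac{33790}{3}$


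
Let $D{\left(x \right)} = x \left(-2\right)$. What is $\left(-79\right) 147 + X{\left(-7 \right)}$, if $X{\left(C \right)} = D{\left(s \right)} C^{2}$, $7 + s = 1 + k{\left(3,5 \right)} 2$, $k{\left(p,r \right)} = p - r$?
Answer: $-10633$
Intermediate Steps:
$s = -10$ ($s = -7 + \left(1 + \left(3 - 5\right) 2\right) = -7 + \left(1 - 4\right) = -7 - 3 = -10$)
$D{\left(x \right)} = - 2 x$
$X{\left(C \right)} = 20 C^{2}$ ($X{\left(C \right)} = \left(-2\right) \left(-10\right) C^{2} = 20 C^{2}$)
$\left(-79\right) 147 + X{\left(-7 \right)} = \left(-79\right) 147 + 20 \left(-7\right)^{2} = -11613 + 20 \cdot 49 = -11613 + 980 = -10633$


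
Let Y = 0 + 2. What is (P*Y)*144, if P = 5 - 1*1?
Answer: 1152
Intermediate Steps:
P = 4 (P = 5 - 1 = 4)
Y = 2
(P*Y)*144 = (4*2)*144 = 8*144 = 1152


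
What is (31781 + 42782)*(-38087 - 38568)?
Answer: -5715626765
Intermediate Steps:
(31781 + 42782)*(-38087 - 38568) = 74563*(-76655) = -5715626765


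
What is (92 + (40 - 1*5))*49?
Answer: 6223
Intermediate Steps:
(92 + (40 - 1*5))*49 = (92 + (40 - 5))*49 = (92 + 35)*49 = 127*49 = 6223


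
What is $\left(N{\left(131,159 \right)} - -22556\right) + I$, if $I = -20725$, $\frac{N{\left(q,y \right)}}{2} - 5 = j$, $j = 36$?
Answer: $1913$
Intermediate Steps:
$N{\left(q,y \right)} = 82$ ($N{\left(q,y \right)} = 10 + 2 \cdot 36 = 10 + 72 = 82$)
$\left(N{\left(131,159 \right)} - -22556\right) + I = \left(82 - -22556\right) - 20725 = \left(82 + 22556\right) - 20725 = 22638 - 20725 = 1913$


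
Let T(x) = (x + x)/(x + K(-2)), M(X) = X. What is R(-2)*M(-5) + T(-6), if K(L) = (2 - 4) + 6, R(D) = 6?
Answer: -24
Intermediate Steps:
K(L) = 4 (K(L) = -2 + 6 = 4)
T(x) = 2*x/(4 + x) (T(x) = (x + x)/(x + 4) = (2*x)/(4 + x) = 2*x/(4 + x))
R(-2)*M(-5) + T(-6) = 6*(-5) + 2*(-6)/(4 - 6) = -30 + 2*(-6)/(-2) = -30 + 2*(-6)*(-1/2) = -30 + 6 = -24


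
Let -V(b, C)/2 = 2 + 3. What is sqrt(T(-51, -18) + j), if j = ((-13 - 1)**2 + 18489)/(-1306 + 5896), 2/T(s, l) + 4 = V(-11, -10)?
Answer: sqrt(18022074)/2142 ≈ 1.9819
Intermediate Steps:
V(b, C) = -10 (V(b, C) = -2*(2 + 3) = -2*5 = -10)
T(s, l) = -1/7 (T(s, l) = 2/(-4 - 10) = 2/(-14) = 2*(-1/14) = -1/7)
j = 3737/918 (j = ((-14)**2 + 18489)/4590 = (196 + 18489)*(1/4590) = 18685*(1/4590) = 3737/918 ≈ 4.0708)
sqrt(T(-51, -18) + j) = sqrt(-1/7 + 3737/918) = sqrt(25241/6426) = sqrt(18022074)/2142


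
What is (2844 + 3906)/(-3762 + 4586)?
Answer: 3375/412 ≈ 8.1917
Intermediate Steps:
(2844 + 3906)/(-3762 + 4586) = 6750/824 = 6750*(1/824) = 3375/412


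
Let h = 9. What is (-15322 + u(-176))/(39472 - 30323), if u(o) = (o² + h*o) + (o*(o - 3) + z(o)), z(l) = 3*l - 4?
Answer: 45042/9149 ≈ 4.9232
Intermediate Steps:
z(l) = -4 + 3*l
u(o) = -4 + o² + 12*o + o*(-3 + o) (u(o) = (o² + 9*o) + (o*(o - 3) + (-4 + 3*o)) = (o² + 9*o) + (o*(-3 + o) + (-4 + 3*o)) = (o² + 9*o) + (-4 + 3*o + o*(-3 + o)) = -4 + o² + 12*o + o*(-3 + o))
(-15322 + u(-176))/(39472 - 30323) = (-15322 + (-4 + 2*(-176)² + 9*(-176)))/(39472 - 30323) = (-15322 + (-4 + 2*30976 - 1584))/9149 = (-15322 + (-4 + 61952 - 1584))*(1/9149) = (-15322 + 60364)*(1/9149) = 45042*(1/9149) = 45042/9149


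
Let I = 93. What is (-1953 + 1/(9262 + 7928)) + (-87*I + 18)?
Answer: -172346939/17190 ≈ -10026.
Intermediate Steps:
(-1953 + 1/(9262 + 7928)) + (-87*I + 18) = (-1953 + 1/(9262 + 7928)) + (-87*93 + 18) = (-1953 + 1/17190) + (-8091 + 18) = (-1953 + 1/17190) - 8073 = -33572069/17190 - 8073 = -172346939/17190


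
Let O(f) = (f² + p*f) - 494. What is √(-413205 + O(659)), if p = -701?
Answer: I*√441377 ≈ 664.36*I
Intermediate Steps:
O(f) = -494 + f² - 701*f (O(f) = (f² - 701*f) - 494 = -494 + f² - 701*f)
√(-413205 + O(659)) = √(-413205 + (-494 + 659² - 701*659)) = √(-413205 + (-494 + 434281 - 461959)) = √(-413205 - 28172) = √(-441377) = I*√441377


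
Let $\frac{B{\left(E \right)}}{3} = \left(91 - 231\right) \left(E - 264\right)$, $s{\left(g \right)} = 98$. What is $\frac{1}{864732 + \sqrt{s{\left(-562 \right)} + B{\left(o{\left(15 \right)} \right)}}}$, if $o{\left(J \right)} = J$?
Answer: $\frac{432366}{373880663573} - \frac{\sqrt{104678}}{747761327146} \approx 1.156 \cdot 10^{-6}$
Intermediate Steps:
$B{\left(E \right)} = 110880 - 420 E$ ($B{\left(E \right)} = 3 \left(91 - 231\right) \left(E - 264\right) = 3 \left(- 140 \left(-264 + E\right)\right) = 3 \left(36960 - 140 E\right) = 110880 - 420 E$)
$\frac{1}{864732 + \sqrt{s{\left(-562 \right)} + B{\left(o{\left(15 \right)} \right)}}} = \frac{1}{864732 + \sqrt{98 + \left(110880 - 6300\right)}} = \frac{1}{864732 + \sqrt{98 + 104580}} = \frac{1}{864732 + \sqrt{104678}}$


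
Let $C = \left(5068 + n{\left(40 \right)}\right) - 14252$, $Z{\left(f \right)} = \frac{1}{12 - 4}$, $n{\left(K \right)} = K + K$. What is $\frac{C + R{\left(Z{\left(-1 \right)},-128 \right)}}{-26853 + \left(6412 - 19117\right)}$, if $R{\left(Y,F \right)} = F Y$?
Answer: $\frac{80}{347} \approx 0.23055$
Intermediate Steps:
$n{\left(K \right)} = 2 K$
$Z{\left(f \right)} = \frac{1}{8}$
$C = -9104$ ($C = \left(5068 + 2 \cdot 40\right) - 14252 = \left(5068 + 80\right) - 14252 = 5148 - 14252 = -9104$)
$\frac{C + R{\left(Z{\left(-1 \right)},-128 \right)}}{-26853 + \left(6412 - 19117\right)} = \frac{-9104 - 16}{-26853 + \left(6412 - 19117\right)} = - \frac{9120}{-26853 - 12705} = - \frac{9120}{-39558} = \left(-9120\right) \left(- \frac{1}{39558}\right) = \frac{80}{347}$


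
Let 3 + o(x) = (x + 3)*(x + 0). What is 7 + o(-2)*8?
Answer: -33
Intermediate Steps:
o(x) = -3 + x*(3 + x) (o(x) = -3 + (x + 3)*(x + 0) = -3 + (3 + x)*x = -3 + x*(3 + x))
7 + o(-2)*8 = 7 + (-3 + (-2)**2 + 3*(-2))*8 = 7 + (-3 + 4 - 6)*8 = 7 - 5*8 = 7 - 40 = -33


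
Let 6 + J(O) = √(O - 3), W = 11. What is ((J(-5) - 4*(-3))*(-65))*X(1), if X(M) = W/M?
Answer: -4290 - 1430*I*√2 ≈ -4290.0 - 2022.3*I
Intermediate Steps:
J(O) = -6 + √(-3 + O) (J(O) = -6 + √(O - 3) = -6 + √(-3 + O))
X(M) = 11/M
((J(-5) - 4*(-3))*(-65))*X(1) = (((-6 + √(-3 - 5)) - 4*(-3))*(-65))*(11/1) = (((-6 + √(-8)) + 12)*(-65))*(11*1) = (((-6 + 2*I*√2) + 12)*(-65))*11 = ((6 + 2*I*√2)*(-65))*11 = (-390 - 130*I*√2)*11 = -4290 - 1430*I*√2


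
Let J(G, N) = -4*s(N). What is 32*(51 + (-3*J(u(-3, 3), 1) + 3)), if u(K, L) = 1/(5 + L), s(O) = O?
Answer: 2112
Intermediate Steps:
J(G, N) = -4*N
32*(51 + (-3*J(u(-3, 3), 1) + 3)) = 32*(51 + (-(-12) + 3)) = 32*(51 + (-3*(-4) + 3)) = 32*(51 + (12 + 3)) = 32*(51 + 15) = 32*66 = 2112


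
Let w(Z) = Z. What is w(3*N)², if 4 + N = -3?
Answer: 441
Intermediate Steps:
N = -7 (N = -4 - 3 = -7)
w(3*N)² = (3*(-7))² = (-21)² = 441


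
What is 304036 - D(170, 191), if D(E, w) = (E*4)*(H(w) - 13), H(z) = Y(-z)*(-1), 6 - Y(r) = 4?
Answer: 314236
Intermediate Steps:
Y(r) = 2 (Y(r) = 6 - 1*4 = 6 - 4 = 2)
H(z) = -2 (H(z) = 2*(-1) = -2)
D(E, w) = -60*E (D(E, w) = (E*4)*(-2 - 13) = (4*E)*(-15) = -60*E)
304036 - D(170, 191) = 304036 - (-60)*170 = 304036 - 1*(-10200) = 304036 + 10200 = 314236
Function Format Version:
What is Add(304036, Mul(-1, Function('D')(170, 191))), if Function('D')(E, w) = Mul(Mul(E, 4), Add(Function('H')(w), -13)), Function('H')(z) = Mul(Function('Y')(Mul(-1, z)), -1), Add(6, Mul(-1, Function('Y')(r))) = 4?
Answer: 314236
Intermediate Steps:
Function('Y')(r) = 2 (Function('Y')(r) = Add(6, Mul(-1, 4)) = Add(6, -4) = 2)
Function('H')(z) = -2 (Function('H')(z) = Mul(2, -1) = -2)
Function('D')(E, w) = Mul(-60, E) (Function('D')(E, w) = Mul(Mul(E, 4), Add(-2, -13)) = Mul(Mul(4, E), -15) = Mul(-60, E))
Add(304036, Mul(-1, Function('D')(170, 191))) = Add(304036, Mul(-1, Mul(-60, 170))) = Add(304036, Mul(-1, -10200)) = Add(304036, 10200) = 314236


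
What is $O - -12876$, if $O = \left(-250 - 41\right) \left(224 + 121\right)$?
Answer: $-87519$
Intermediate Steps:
$O = -100395$ ($O = \left(-291\right) 345 = -100395$)
$O - -12876 = -100395 - -12876 = -100395 + 12876 = -87519$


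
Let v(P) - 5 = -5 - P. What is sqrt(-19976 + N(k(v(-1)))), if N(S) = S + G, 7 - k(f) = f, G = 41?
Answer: I*sqrt(19929) ≈ 141.17*I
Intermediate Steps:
v(P) = -P (v(P) = 5 + (-5 - P) = -P)
k(f) = 7 - f
N(S) = 41 + S (N(S) = S + 41 = 41 + S)
sqrt(-19976 + N(k(v(-1)))) = sqrt(-19976 + (41 + (7 - (-1)*(-1)))) = sqrt(-19976 + (41 + (7 - 1*1))) = sqrt(-19976 + (41 + (7 - 1))) = sqrt(-19976 + (41 + 6)) = sqrt(-19976 + 47) = sqrt(-19929) = I*sqrt(19929)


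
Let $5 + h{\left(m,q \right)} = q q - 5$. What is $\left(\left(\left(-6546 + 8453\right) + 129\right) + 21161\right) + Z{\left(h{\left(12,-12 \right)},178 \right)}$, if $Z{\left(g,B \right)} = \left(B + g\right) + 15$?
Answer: $23524$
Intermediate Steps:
$h{\left(m,q \right)} = -10 + q^{2}$ ($h{\left(m,q \right)} = -5 + \left(q q - 5\right) = -5 + \left(q^{2} - 5\right) = -5 + \left(-5 + q^{2}\right) = -10 + q^{2}$)
$Z{\left(g,B \right)} = 15 + B + g$
$\left(\left(\left(-6546 + 8453\right) + 129\right) + 21161\right) + Z{\left(h{\left(12,-12 \right)},178 \right)} = \left(\left(\left(-6546 + 8453\right) + 129\right) + 21161\right) + \left(15 + 178 - \left(10 - \left(-12\right)^{2}\right)\right) = \left(\left(1907 + 129\right) + 21161\right) + \left(15 + 178 + \left(-10 + 144\right)\right) = \left(2036 + 21161\right) + \left(15 + 178 + 134\right) = 23197 + 327 = 23524$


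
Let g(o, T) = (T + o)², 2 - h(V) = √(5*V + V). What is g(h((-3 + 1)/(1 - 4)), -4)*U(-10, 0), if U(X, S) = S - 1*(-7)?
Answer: 112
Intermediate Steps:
h(V) = 2 - √6*√V (h(V) = 2 - √(5*V + V) = 2 - √(6*V) = 2 - √6*√V)
U(X, S) = 7 + S (U(X, S) = S + 7 = 7 + S)
g(h((-3 + 1)/(1 - 4)), -4)*U(-10, 0) = (-4 + (2 - √6*√((-3 + 1)/(1 - 4))))²*(7 + 0) = (-4 + (2 - √6*√(-2/(-3))))²*7 = (-4 + (2 - √6*√(-2*(-⅓))))²*7 = (-4 + (2 - √6*√(⅔)))²*7 = (-4 + (2 - √6*√6/3))²*7 = (-4 + (2 - 2))²*7 = (-4 + 0)²*7 = (-4)²*7 = 16*7 = 112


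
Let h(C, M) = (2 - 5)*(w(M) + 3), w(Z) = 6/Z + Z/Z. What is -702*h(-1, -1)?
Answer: -4212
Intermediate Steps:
w(Z) = 1 + 6/Z (w(Z) = 6/Z + 1 = 1 + 6/Z)
h(C, M) = -9 - 3*(6 + M)/M (h(C, M) = (2 - 5)*((6 + M)/M + 3) = -3*(3 + (6 + M)/M) = -9 - 3*(6 + M)/M)
-702*h(-1, -1) = -702*(-12 - 18/(-1)) = -702*(-12 - 18*(-1)) = -702*(-12 + 18) = -702*6 = -4212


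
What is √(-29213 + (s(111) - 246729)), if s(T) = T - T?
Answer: I*√275942 ≈ 525.3*I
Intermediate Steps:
s(T) = 0
√(-29213 + (s(111) - 246729)) = √(-29213 + (0 - 246729)) = √(-29213 - 246729) = √(-275942) = I*√275942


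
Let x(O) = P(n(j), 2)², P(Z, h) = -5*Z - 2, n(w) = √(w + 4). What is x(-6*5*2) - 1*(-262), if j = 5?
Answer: 551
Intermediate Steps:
n(w) = √(4 + w)
P(Z, h) = -2 - 5*Z
x(O) = 289 (x(O) = (-2 - 5*√(4 + 5))² = (-2 - 5*√9)² = (-2 - 5*3)² = (-2 - 15)² = (-17)² = 289)
x(-6*5*2) - 1*(-262) = 289 - 1*(-262) = 289 + 262 = 551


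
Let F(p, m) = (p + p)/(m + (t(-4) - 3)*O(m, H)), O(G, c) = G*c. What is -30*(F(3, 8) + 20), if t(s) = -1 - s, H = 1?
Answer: -1245/2 ≈ -622.50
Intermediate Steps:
F(p, m) = 2*p/m (F(p, m) = (p + p)/(m + ((-1 - 1*(-4)) - 3)*(m*1)) = (2*p)/(m + ((-1 + 4) - 3)*m) = (2*p)/(m + (3 - 3)*m) = (2*p)/(m + 0*m) = (2*p)/(m + 0) = (2*p)/m = 2*p/m)
-30*(F(3, 8) + 20) = -30*(2*3/8 + 20) = -30*(2*3*(⅛) + 20) = -30*(¾ + 20) = -30*83/4 = -1245/2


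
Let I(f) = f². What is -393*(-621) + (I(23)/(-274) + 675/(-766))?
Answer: 12805557422/52471 ≈ 2.4405e+5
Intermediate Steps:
-393*(-621) + (I(23)/(-274) + 675/(-766)) = -393*(-621) + (23²/(-274) + 675/(-766)) = 244053 + (529*(-1/274) + 675*(-1/766)) = 244053 + (-529/274 - 675/766) = 244053 - 147541/52471 = 12805557422/52471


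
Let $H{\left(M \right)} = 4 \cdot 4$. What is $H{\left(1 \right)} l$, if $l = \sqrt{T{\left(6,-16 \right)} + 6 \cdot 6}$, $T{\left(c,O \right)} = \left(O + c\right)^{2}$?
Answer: $32 \sqrt{34} \approx 186.59$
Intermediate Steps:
$H{\left(M \right)} = 16$
$l = 2 \sqrt{34}$ ($l = \sqrt{\left(-16 + 6\right)^{2} + 6 \cdot 6} = \sqrt{\left(-10\right)^{2} + 36} = \sqrt{100 + 36} = \sqrt{136} = 2 \sqrt{34} \approx 11.662$)
$H{\left(1 \right)} l = 16 \cdot 2 \sqrt{34} = 32 \sqrt{34}$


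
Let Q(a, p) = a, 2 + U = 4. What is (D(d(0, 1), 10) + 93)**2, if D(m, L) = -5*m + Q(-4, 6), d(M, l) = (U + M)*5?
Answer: 1521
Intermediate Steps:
U = 2 (U = -2 + 4 = 2)
d(M, l) = 10 + 5*M (d(M, l) = (2 + M)*5 = 10 + 5*M)
D(m, L) = -4 - 5*m (D(m, L) = -5*m - 4 = -4 - 5*m)
(D(d(0, 1), 10) + 93)**2 = ((-4 - 5*(10 + 5*0)) + 93)**2 = ((-4 - 5*(10 + 0)) + 93)**2 = ((-4 - 5*10) + 93)**2 = ((-4 - 50) + 93)**2 = (-54 + 93)**2 = 39**2 = 1521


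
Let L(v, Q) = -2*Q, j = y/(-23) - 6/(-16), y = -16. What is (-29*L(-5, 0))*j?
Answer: 0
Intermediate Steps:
j = 197/184 (j = -16/(-23) - 6/(-16) = -16*(-1/23) - 6*(-1/16) = 16/23 + 3/8 = 197/184 ≈ 1.0707)
(-29*L(-5, 0))*j = -(-58)*0*(197/184) = -29*0*(197/184) = 0*(197/184) = 0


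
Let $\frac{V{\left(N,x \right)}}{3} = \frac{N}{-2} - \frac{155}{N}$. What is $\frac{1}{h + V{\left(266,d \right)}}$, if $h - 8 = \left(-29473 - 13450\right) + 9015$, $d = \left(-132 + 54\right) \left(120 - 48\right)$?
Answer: $- \frac{266}{9123999} \approx -2.9154 \cdot 10^{-5}$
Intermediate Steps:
$d = -5616$ ($d = \left(-78\right) 72 = -5616$)
$h = -33900$ ($h = 8 + \left(\left(-29473 - 13450\right) + 9015\right) = 8 + \left(-42923 + 9015\right) = 8 - 33908 = -33900$)
$V{\left(N,x \right)} = - \frac{465}{N} - \frac{3 N}{2}$ ($V{\left(N,x \right)} = 3 \left(\frac{N}{-2} - \frac{155}{N}\right) = 3 \left(N \left(- \frac{1}{2}\right) - \frac{155}{N}\right) = 3 \left(- \frac{N}{2} - \frac{155}{N}\right) = 3 \left(- \frac{155}{N} - \frac{N}{2}\right) = - \frac{465}{N} - \frac{3 N}{2}$)
$\frac{1}{h + V{\left(266,d \right)}} = \frac{1}{-33900 - \left(399 + \frac{465}{266}\right)} = \frac{1}{-33900 - \frac{106599}{266}} = \frac{1}{- \frac{9123999}{266}} = - \frac{266}{9123999}$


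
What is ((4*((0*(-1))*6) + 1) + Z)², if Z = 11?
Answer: 144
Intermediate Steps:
((4*((0*(-1))*6) + 1) + Z)² = ((4*((0*(-1))*6) + 1) + 11)² = ((4*(0*6) + 1) + 11)² = ((4*0 + 1) + 11)² = ((0 + 1) + 11)² = (1 + 11)² = 12² = 144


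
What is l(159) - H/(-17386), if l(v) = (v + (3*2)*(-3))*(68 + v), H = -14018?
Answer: 278229842/8693 ≈ 32006.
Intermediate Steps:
l(v) = (-18 + v)*(68 + v) (l(v) = (v + 6*(-3))*(68 + v) = (v - 18)*(68 + v) = (-18 + v)*(68 + v))
l(159) - H/(-17386) = (-1224 + 159**2 + 50*159) - (-14018)/(-17386) = (-1224 + 25281 + 7950) - (-14018)*(-1)/17386 = 32007 - 1*7009/8693 = 32007 - 7009/8693 = 278229842/8693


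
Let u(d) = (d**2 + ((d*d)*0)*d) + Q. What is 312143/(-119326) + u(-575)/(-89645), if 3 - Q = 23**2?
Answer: -67371452509/10696979270 ≈ -6.2982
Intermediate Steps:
Q = -526 (Q = 3 - 1*23**2 = 3 - 1*529 = 3 - 529 = -526)
u(d) = -526 + d**2 (u(d) = (d**2 + ((d*d)*0)*d) - 526 = (d**2 + (d**2*0)*d) - 526 = (d**2 + 0*d) - 526 = (d**2 + 0) - 526 = d**2 - 526 = -526 + d**2)
312143/(-119326) + u(-575)/(-89645) = 312143/(-119326) + (-526 + (-575)**2)/(-89645) = 312143*(-1/119326) + (-526 + 330625)*(-1/89645) = -312143/119326 + 330099*(-1/89645) = -312143/119326 - 330099/89645 = -67371452509/10696979270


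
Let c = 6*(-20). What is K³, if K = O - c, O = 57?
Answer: 5545233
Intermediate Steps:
c = -120
K = 177 (K = 57 - 1*(-120) = 57 + 120 = 177)
K³ = 177³ = 5545233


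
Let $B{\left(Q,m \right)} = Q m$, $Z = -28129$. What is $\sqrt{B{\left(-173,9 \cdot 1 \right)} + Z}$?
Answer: $i \sqrt{29686} \approx 172.3 i$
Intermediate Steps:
$\sqrt{B{\left(-173,9 \cdot 1 \right)} + Z} = \sqrt{- 173 \cdot 9 \cdot 1 - 28129} = \sqrt{\left(-173\right) 9 - 28129} = \sqrt{-1557 - 28129} = \sqrt{-29686} = i \sqrt{29686}$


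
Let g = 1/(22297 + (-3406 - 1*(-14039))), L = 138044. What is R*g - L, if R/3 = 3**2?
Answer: -4545788893/32930 ≈ -1.3804e+5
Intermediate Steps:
R = 27 (R = 3*3**2 = 3*9 = 27)
g = 1/32930 (g = 1/(22297 + (-3406 + 14039)) = 1/(22297 + 10633) = 1/32930 ≈ 3.0367e-5)
R*g - L = 27*(1/32930) - 1*138044 = 27/32930 - 138044 = -4545788893/32930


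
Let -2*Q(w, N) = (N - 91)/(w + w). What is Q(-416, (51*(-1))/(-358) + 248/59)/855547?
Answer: -140793/2313070557952 ≈ -6.0868e-8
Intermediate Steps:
Q(w, N) = -(-91 + N)/(4*w) (Q(w, N) = -(N - 91)/(2*(w + w)) = -(-91 + N)/(2*(2*w)) = -(-91 + N)*1/(2*w)/2 = -(-91 + N)/(4*w))
Q(-416, (51*(-1))/(-358) + 248/59)/855547 = ((1/4)*(91 - ((51*(-1))/(-358) + 248/59))/(-416))/855547 = ((1/4)*(-1/416)*(91 - (-51*(-1/358) + 248*(1/59))))*(1/855547) = ((1/4)*(-1/416)*(91 - (51/358 + 248/59)))*(1/855547) = ((1/4)*(-1/416)*(91 - 1*91793/21122))*(1/855547) = ((1/4)*(-1/416)*(91 - 91793/21122))*(1/855547) = ((1/4)*(-1/416)*(1830309/21122))*(1/855547) = -140793/2703616*1/855547 = -140793/2313070557952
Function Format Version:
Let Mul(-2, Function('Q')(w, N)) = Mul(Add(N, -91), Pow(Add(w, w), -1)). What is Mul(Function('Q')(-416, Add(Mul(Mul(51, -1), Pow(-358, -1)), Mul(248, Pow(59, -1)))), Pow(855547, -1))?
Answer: Rational(-140793, 2313070557952) ≈ -6.0868e-8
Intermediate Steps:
Function('Q')(w, N) = Mul(Rational(-1, 4), Pow(w, -1), Add(-91, N)) (Function('Q')(w, N) = Mul(Rational(-1, 2), Mul(Add(N, -91), Pow(Add(w, w), -1))) = Mul(Rational(-1, 2), Mul(Add(-91, N), Pow(Mul(2, w), -1))) = Mul(Rational(-1, 2), Mul(Add(-91, N), Mul(Rational(1, 2), Pow(w, -1)))) = Mul(Rational(-1, 2), Mul(Rational(1, 2), Pow(w, -1), Add(-91, N))) = Mul(Rational(-1, 4), Pow(w, -1), Add(-91, N)))
Mul(Function('Q')(-416, Add(Mul(Mul(51, -1), Pow(-358, -1)), Mul(248, Pow(59, -1)))), Pow(855547, -1)) = Mul(Mul(Rational(1, 4), Pow(-416, -1), Add(91, Mul(-1, Add(Mul(Mul(51, -1), Pow(-358, -1)), Mul(248, Pow(59, -1)))))), Pow(855547, -1)) = Mul(Mul(Rational(1, 4), Rational(-1, 416), Add(91, Mul(-1, Add(Mul(-51, Rational(-1, 358)), Mul(248, Rational(1, 59)))))), Rational(1, 855547)) = Mul(Mul(Rational(1, 4), Rational(-1, 416), Add(91, Mul(-1, Add(Rational(51, 358), Rational(248, 59))))), Rational(1, 855547)) = Mul(Mul(Rational(1, 4), Rational(-1, 416), Add(91, Mul(-1, Rational(91793, 21122)))), Rational(1, 855547)) = Mul(Mul(Rational(1, 4), Rational(-1, 416), Add(91, Rational(-91793, 21122))), Rational(1, 855547)) = Mul(Mul(Rational(1, 4), Rational(-1, 416), Rational(1830309, 21122)), Rational(1, 855547)) = Mul(Rational(-140793, 2703616), Rational(1, 855547)) = Rational(-140793, 2313070557952)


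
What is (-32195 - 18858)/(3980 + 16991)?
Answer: -51053/20971 ≈ -2.4345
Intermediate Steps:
(-32195 - 18858)/(3980 + 16991) = -51053/20971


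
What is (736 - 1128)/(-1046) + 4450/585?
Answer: 488402/61191 ≈ 7.9816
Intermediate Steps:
(736 - 1128)/(-1046) + 4450/585 = -392*(-1/1046) + 4450*(1/585) = 196/523 + 890/117 = 488402/61191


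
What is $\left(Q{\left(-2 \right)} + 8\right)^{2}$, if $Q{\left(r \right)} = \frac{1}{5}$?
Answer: $\frac{1681}{25} \approx 67.24$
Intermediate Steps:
$Q{\left(r \right)} = \frac{1}{5}$
$\left(Q{\left(-2 \right)} + 8\right)^{2} = \left(\frac{1}{5} + 8\right)^{2} = \left(\frac{41}{5}\right)^{2} = \frac{1681}{25}$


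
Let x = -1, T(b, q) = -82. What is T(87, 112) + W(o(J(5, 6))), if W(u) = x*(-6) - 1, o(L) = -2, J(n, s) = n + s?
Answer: -77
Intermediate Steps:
W(u) = 5 (W(u) = -1*(-6) - 1 = 6 - 1 = 5)
T(87, 112) + W(o(J(5, 6))) = -82 + 5 = -77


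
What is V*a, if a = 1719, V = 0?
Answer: 0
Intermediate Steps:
V*a = 0*1719 = 0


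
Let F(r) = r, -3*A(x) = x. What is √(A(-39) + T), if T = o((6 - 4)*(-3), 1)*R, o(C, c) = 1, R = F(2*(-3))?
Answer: √7 ≈ 2.6458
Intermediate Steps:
A(x) = -x/3
R = -6 (R = 2*(-3) = -6)
T = -6 (T = 1*(-6) = -6)
√(A(-39) + T) = √(-⅓*(-39) - 6) = √(13 - 6) = √7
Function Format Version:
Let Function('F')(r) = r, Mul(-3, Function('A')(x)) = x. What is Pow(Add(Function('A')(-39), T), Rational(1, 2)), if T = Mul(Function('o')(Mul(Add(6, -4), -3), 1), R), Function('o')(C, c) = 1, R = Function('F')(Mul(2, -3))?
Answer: Pow(7, Rational(1, 2)) ≈ 2.6458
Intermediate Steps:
Function('A')(x) = Mul(Rational(-1, 3), x)
R = -6 (R = Mul(2, -3) = -6)
T = -6 (T = Mul(1, -6) = -6)
Pow(Add(Function('A')(-39), T), Rational(1, 2)) = Pow(Add(Mul(Rational(-1, 3), -39), -6), Rational(1, 2)) = Pow(Add(13, -6), Rational(1, 2)) = Pow(7, Rational(1, 2))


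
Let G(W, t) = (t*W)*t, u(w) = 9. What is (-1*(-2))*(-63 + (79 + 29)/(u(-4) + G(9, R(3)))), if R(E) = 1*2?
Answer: -606/5 ≈ -121.20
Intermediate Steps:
R(E) = 2
G(W, t) = W*t**2 (G(W, t) = (W*t)*t = W*t**2)
(-1*(-2))*(-63 + (79 + 29)/(u(-4) + G(9, R(3)))) = (-1*(-2))*(-63 + (79 + 29)/(9 + 9*2**2)) = 2*(-63 + 108/(9 + 9*4)) = 2*(-63 + 108/(9 + 36)) = 2*(-63 + 108/45) = 2*(-63 + 108*(1/45)) = 2*(-63 + 12/5) = 2*(-303/5) = -606/5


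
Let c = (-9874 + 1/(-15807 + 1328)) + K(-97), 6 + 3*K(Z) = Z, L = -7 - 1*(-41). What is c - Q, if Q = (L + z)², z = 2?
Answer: -486682630/43437 ≈ -11204.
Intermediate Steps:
L = 34 (L = -7 + 41 = 34)
K(Z) = -2 + Z/3
Q = 1296 (Q = (34 + 2)² = 36² = 1296)
c = -430388278/43437 (c = (-9874 + 1/(-15807 + 1328)) + (-2 + (⅓)*(-97)) = (-9874 + 1/(-14479)) + (-2 - 97/3) = (-9874 - 1/14479) - 103/3 = -142965647/14479 - 103/3 = -430388278/43437 ≈ -9908.3)
c - Q = -430388278/43437 - 1*1296 = -430388278/43437 - 1296 = -486682630/43437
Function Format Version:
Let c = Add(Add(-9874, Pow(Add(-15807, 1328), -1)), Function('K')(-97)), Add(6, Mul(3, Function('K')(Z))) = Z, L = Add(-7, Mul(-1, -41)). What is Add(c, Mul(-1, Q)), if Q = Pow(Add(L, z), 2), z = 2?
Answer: Rational(-486682630, 43437) ≈ -11204.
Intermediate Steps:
L = 34 (L = Add(-7, 41) = 34)
Function('K')(Z) = Add(-2, Mul(Rational(1, 3), Z))
Q = 1296 (Q = Pow(Add(34, 2), 2) = Pow(36, 2) = 1296)
c = Rational(-430388278, 43437) (c = Add(Add(-9874, Pow(Add(-15807, 1328), -1)), Add(-2, Mul(Rational(1, 3), -97))) = Add(Add(-9874, Pow(-14479, -1)), Add(-2, Rational(-97, 3))) = Add(Add(-9874, Rational(-1, 14479)), Rational(-103, 3)) = Add(Rational(-142965647, 14479), Rational(-103, 3)) = Rational(-430388278, 43437) ≈ -9908.3)
Add(c, Mul(-1, Q)) = Add(Rational(-430388278, 43437), Mul(-1, 1296)) = Add(Rational(-430388278, 43437), -1296) = Rational(-486682630, 43437)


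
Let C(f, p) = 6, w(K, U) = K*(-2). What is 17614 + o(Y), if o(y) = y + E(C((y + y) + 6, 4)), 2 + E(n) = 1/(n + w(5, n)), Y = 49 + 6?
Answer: 70667/4 ≈ 17667.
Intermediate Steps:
w(K, U) = -2*K
Y = 55
E(n) = -2 + 1/(-10 + n) (E(n) = -2 + 1/(n - 2*5) = -2 + 1/(n - 10) = -2 + 1/(-10 + n))
o(y) = -9/4 + y (o(y) = y + (21 - 2*6)/(-10 + 6) = y + (21 - 12)/(-4) = y - ¼*9 = y - 9/4 = -9/4 + y)
17614 + o(Y) = 17614 + (-9/4 + 55) = 17614 + 211/4 = 70667/4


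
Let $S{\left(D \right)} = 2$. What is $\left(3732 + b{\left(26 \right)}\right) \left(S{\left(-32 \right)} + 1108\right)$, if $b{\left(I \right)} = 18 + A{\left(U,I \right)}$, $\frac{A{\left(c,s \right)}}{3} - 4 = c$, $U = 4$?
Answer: $4189140$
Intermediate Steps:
$A{\left(c,s \right)} = 12 + 3 c$
$b{\left(I \right)} = 42$ ($b{\left(I \right)} = 18 + \left(12 + 3 \cdot 4\right) = 18 + \left(12 + 12\right) = 18 + 24 = 42$)
$\left(3732 + b{\left(26 \right)}\right) \left(S{\left(-32 \right)} + 1108\right) = \left(3732 + 42\right) \left(2 + 1108\right) = 3774 \cdot 1110 = 4189140$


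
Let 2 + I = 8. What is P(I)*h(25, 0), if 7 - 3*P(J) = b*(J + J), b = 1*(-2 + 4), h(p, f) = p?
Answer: -425/3 ≈ -141.67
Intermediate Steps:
I = 6 (I = -2 + 8 = 6)
b = 2 (b = 1*2 = 2)
P(J) = 7/3 - 4*J/3 (P(J) = 7/3 - 2*(J + J)/3 = 7/3 - 2*2*J/3 = 7/3 - 4*J/3)
P(I)*h(25, 0) = (7/3 - 4/3*6)*25 = (7/3 - 8)*25 = -17/3*25 = -425/3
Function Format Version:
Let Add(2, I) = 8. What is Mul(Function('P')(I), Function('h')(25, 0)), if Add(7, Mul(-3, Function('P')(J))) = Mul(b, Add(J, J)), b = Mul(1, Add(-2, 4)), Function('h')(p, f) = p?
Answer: Rational(-425, 3) ≈ -141.67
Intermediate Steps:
I = 6 (I = Add(-2, 8) = 6)
b = 2 (b = Mul(1, 2) = 2)
Function('P')(J) = Add(Rational(7, 3), Mul(Rational(-4, 3), J)) (Function('P')(J) = Add(Rational(7, 3), Mul(Rational(-1, 3), Mul(2, Add(J, J)))) = Add(Rational(7, 3), Mul(Rational(-1, 3), Mul(2, Mul(2, J)))) = Add(Rational(7, 3), Mul(Rational(-1, 3), Mul(4, J))) = Add(Rational(7, 3), Mul(Rational(-4, 3), J)))
Mul(Function('P')(I), Function('h')(25, 0)) = Mul(Add(Rational(7, 3), Mul(Rational(-4, 3), 6)), 25) = Mul(Add(Rational(7, 3), -8), 25) = Mul(Rational(-17, 3), 25) = Rational(-425, 3)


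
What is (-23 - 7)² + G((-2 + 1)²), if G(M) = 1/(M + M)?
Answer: 1801/2 ≈ 900.50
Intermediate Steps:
G(M) = 1/(2*M)
(-23 - 7)² + G((-2 + 1)²) = (-23 - 7)² + 1/(2*((-2 + 1)²)) = (-30)² + 1/(2*((-1)²)) = 900 + (½)/1 = 900 + (½)*1 = 900 + ½ = 1801/2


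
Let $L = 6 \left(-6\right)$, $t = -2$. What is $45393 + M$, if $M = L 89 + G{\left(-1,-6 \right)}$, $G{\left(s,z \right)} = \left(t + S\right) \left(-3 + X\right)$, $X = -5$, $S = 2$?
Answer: $42189$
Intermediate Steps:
$L = -36$
$G{\left(s,z \right)} = 0$ ($G{\left(s,z \right)} = \left(-2 + 2\right) \left(-3 - 5\right) = 0 \left(-8\right) = 0$)
$M = -3204$ ($M = \left(-36\right) 89 + 0 = -3204 + 0 = -3204$)
$45393 + M = 45393 - 3204 = 42189$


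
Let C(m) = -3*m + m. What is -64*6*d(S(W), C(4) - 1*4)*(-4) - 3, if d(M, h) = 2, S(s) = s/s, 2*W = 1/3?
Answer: 3069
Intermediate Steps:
W = 1/6 (W = (1/2)/3 = (1/2)*(1/3) = 1/6 ≈ 0.16667)
C(m) = -2*m
S(s) = 1
-64*6*d(S(W), C(4) - 1*4)*(-4) - 3 = -64*6*2*(-4) - 3 = -768*(-4) - 3 = -64*(-48) - 3 = 3072 - 3 = 3069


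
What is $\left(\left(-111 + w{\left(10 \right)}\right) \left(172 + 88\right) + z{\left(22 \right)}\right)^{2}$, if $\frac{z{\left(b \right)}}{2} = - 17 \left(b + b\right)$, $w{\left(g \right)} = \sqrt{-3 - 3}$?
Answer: $921081136 - 15785120 i \sqrt{6} \approx 9.2108 \cdot 10^{8} - 3.8665 \cdot 10^{7} i$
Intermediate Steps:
$w{\left(g \right)} = i \sqrt{6}$ ($w{\left(g \right)} = \sqrt{-6} = i \sqrt{6}$)
$z{\left(b \right)} = - 68 b$ ($z{\left(b \right)} = 2 \left(- 17 \left(b + b\right)\right) = 2 \left(- 17 \cdot 2 b\right) = 2 \left(- 34 b\right) = - 68 b$)
$\left(\left(-111 + w{\left(10 \right)}\right) \left(172 + 88\right) + z{\left(22 \right)}\right)^{2} = \left(\left(-111 + i \sqrt{6}\right) \left(172 + 88\right) - 1496\right)^{2} = \left(\left(-111 + i \sqrt{6}\right) 260 - 1496\right)^{2} = \left(\left(-28860 + 260 i \sqrt{6}\right) - 1496\right)^{2} = \left(-30356 + 260 i \sqrt{6}\right)^{2}$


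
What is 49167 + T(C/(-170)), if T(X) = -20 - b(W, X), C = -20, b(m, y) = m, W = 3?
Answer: 49144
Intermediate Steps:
T(X) = -23 (T(X) = -20 - 1*3 = -20 - 3 = -23)
49167 + T(C/(-170)) = 49167 - 23 = 49144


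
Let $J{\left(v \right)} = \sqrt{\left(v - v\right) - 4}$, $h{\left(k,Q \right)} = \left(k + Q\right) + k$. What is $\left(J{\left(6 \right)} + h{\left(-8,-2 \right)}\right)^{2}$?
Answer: $320 - 72 i \approx 320.0 - 72.0 i$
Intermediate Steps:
$h{\left(k,Q \right)} = Q + 2 k$ ($h{\left(k,Q \right)} = \left(Q + k\right) + k = Q + 2 k$)
$J{\left(v \right)} = 2 i$ ($J{\left(v \right)} = \sqrt{0 - 4} = \sqrt{-4} = 2 i$)
$\left(J{\left(6 \right)} + h{\left(-8,-2 \right)}\right)^{2} = \left(2 i + \left(-2 + 2 \left(-8\right)\right)\right)^{2} = \left(2 i - 18\right)^{2} = \left(-18 + 2 i\right)^{2}$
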